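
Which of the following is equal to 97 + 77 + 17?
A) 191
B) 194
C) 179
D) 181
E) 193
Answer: A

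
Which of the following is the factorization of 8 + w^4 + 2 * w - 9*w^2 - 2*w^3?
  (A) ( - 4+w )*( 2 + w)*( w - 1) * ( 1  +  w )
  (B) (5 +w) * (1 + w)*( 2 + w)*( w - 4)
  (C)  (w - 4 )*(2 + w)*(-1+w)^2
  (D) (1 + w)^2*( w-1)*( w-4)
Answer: A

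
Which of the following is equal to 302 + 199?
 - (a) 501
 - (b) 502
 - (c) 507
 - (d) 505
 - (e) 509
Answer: a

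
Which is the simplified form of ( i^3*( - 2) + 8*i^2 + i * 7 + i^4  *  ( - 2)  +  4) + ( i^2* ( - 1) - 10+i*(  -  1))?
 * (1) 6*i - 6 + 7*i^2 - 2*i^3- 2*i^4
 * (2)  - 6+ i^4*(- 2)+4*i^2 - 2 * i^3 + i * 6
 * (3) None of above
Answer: 1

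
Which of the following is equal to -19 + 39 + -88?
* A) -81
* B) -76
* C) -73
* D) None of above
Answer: D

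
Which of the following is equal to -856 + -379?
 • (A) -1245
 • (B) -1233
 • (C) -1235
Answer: C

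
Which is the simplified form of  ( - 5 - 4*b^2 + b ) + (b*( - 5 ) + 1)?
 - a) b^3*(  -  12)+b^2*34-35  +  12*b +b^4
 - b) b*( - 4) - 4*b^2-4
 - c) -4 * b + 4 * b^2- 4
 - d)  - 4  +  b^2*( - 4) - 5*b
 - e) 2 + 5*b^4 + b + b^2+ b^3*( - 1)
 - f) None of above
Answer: b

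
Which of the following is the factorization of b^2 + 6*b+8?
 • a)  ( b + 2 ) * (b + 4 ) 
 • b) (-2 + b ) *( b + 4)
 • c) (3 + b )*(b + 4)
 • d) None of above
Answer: a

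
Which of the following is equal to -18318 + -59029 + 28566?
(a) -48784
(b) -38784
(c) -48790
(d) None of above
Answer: d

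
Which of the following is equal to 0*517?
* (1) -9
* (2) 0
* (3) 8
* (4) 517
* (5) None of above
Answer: 2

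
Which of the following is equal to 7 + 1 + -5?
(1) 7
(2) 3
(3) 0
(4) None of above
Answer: 2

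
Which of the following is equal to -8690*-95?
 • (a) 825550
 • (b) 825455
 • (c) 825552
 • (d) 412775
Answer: a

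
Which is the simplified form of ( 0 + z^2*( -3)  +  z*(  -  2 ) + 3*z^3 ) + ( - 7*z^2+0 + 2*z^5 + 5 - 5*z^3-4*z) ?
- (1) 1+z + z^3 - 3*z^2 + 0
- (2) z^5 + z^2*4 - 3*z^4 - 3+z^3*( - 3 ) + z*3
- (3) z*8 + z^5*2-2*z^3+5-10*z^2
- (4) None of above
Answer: 4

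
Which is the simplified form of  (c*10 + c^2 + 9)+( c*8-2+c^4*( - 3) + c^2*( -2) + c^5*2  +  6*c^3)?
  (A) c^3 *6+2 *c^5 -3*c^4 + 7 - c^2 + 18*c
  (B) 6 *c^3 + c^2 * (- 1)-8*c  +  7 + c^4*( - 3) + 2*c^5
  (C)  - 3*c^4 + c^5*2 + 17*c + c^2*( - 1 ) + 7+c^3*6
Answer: A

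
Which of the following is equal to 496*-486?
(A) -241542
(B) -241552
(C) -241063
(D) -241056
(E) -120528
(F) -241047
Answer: D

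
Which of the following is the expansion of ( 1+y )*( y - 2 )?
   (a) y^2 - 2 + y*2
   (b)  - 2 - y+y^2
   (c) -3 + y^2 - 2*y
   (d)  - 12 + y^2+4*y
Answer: b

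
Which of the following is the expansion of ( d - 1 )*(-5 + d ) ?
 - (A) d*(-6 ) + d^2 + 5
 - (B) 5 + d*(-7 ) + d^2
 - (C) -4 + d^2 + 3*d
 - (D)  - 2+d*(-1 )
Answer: A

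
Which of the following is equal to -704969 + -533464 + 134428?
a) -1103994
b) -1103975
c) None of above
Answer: c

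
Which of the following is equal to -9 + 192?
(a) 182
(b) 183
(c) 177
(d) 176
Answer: b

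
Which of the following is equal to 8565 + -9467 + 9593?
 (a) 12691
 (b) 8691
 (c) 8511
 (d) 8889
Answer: b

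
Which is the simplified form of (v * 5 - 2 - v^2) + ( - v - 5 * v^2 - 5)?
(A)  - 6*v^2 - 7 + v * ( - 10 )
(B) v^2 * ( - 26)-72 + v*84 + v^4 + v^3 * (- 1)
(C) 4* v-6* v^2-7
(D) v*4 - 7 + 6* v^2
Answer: C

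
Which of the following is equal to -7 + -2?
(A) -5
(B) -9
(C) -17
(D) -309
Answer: B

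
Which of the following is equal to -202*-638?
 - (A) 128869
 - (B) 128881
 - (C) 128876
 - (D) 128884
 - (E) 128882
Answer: C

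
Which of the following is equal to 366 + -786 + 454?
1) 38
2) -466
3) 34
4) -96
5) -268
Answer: 3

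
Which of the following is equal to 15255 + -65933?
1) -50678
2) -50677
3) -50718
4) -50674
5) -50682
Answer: 1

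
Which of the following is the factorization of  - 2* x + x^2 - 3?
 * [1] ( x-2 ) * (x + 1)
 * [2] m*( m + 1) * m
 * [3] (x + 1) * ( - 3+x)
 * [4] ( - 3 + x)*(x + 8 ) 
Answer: 3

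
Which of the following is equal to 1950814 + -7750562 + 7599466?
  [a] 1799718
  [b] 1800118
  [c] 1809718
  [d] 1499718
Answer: a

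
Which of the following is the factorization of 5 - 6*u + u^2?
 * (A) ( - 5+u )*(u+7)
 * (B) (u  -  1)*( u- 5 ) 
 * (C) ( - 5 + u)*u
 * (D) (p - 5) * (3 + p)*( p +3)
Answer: B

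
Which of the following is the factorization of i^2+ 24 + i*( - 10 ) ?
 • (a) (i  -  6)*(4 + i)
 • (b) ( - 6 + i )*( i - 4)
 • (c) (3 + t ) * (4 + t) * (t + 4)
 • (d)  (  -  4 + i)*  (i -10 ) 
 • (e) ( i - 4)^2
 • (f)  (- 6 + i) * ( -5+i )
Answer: b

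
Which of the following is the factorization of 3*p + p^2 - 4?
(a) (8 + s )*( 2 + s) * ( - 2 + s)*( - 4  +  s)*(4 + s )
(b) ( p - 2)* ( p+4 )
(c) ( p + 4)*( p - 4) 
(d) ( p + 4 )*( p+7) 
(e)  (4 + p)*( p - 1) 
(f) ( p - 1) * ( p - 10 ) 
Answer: e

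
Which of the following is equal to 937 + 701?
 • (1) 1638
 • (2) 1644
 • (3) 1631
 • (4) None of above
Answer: 1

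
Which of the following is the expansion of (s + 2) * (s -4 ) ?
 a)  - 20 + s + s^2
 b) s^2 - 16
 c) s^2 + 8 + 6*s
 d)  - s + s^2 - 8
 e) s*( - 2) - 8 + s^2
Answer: e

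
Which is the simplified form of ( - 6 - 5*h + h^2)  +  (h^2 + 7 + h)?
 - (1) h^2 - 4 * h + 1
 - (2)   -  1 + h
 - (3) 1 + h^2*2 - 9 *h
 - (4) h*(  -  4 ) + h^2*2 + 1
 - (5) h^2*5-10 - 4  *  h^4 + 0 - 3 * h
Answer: 4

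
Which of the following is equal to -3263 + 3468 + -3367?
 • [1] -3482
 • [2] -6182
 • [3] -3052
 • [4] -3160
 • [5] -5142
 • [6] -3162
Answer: 6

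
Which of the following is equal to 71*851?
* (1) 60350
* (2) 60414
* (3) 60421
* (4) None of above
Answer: 3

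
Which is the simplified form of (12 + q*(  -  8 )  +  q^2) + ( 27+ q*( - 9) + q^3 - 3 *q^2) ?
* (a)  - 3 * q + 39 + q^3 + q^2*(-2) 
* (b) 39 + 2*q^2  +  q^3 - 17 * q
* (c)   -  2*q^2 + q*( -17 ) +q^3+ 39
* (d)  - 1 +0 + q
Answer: c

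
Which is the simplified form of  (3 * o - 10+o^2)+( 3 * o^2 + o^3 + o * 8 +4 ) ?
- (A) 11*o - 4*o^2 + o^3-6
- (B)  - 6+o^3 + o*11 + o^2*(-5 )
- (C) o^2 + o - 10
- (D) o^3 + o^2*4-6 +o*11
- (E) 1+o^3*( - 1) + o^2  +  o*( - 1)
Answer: D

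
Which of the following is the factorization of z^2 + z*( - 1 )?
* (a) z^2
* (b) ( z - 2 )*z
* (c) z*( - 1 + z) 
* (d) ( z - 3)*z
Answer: c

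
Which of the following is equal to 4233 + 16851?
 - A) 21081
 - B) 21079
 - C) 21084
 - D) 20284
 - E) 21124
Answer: C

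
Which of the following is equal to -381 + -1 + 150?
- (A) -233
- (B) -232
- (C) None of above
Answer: B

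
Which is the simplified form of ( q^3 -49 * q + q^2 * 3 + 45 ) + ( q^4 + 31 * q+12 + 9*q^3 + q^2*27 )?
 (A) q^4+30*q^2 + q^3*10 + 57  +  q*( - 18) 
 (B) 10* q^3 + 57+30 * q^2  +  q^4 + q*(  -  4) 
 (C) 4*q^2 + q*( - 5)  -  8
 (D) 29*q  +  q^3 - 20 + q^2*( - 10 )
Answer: A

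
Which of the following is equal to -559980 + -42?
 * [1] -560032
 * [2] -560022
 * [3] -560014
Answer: 2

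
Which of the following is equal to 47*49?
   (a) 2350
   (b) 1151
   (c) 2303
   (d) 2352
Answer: c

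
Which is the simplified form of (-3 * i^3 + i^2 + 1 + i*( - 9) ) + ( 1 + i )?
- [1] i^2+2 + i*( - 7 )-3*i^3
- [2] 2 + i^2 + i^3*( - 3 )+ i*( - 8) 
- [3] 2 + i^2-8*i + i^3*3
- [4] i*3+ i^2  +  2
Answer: 2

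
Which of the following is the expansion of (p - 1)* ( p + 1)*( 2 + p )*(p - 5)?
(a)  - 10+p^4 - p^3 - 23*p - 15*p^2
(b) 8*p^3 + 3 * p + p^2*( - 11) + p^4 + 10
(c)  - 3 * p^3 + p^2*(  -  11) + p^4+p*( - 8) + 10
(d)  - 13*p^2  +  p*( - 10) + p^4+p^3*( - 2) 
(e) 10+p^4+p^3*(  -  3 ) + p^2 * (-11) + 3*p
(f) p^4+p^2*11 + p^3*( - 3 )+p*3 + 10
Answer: e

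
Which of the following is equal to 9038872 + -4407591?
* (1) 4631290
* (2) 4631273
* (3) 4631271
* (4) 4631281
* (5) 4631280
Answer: 4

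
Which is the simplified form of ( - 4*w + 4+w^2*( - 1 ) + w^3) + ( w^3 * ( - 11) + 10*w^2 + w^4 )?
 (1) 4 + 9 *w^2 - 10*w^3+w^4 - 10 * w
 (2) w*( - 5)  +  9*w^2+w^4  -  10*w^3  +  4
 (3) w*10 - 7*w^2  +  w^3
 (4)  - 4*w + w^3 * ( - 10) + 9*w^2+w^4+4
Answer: 4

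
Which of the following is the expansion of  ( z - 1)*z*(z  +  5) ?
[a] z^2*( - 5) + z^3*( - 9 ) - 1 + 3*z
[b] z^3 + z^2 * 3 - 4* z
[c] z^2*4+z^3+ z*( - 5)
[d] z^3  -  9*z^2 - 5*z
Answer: c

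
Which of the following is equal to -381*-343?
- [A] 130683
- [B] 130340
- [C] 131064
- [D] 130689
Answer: A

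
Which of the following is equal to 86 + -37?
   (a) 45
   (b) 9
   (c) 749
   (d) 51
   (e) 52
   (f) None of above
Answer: f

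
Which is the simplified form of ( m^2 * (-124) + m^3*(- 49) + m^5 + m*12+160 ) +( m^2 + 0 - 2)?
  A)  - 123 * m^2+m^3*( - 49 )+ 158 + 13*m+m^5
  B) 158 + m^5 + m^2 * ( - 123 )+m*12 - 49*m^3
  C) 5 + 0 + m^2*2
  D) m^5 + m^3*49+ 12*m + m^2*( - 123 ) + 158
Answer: B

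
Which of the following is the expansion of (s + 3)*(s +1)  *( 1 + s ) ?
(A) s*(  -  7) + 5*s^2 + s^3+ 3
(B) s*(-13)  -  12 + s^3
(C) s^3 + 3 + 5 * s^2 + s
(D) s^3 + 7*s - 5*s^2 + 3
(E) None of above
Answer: E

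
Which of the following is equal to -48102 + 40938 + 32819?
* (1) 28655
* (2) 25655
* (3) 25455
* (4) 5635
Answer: 2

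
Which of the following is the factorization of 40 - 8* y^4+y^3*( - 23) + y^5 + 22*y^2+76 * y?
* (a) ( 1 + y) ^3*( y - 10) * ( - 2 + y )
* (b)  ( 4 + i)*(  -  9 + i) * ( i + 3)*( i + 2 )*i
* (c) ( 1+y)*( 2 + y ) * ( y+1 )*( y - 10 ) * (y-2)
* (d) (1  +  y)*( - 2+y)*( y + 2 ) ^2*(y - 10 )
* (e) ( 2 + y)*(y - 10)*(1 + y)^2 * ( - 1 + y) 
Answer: c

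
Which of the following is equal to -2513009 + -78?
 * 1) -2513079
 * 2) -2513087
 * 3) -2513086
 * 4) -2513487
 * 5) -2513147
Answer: 2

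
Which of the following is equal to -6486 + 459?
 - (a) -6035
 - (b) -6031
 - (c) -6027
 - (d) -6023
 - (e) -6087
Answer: c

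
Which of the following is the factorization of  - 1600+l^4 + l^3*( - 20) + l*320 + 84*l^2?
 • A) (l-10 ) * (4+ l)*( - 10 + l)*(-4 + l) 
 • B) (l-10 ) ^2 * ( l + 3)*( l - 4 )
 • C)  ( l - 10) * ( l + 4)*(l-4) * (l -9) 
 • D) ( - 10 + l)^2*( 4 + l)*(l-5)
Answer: A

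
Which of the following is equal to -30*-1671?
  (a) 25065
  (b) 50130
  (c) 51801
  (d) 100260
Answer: b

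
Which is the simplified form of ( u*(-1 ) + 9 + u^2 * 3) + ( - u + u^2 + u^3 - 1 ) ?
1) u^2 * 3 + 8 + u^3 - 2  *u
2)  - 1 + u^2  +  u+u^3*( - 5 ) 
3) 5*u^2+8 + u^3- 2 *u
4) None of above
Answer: 4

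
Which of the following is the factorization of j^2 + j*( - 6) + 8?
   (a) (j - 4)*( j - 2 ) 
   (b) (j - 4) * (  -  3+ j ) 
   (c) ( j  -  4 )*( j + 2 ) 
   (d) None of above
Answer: a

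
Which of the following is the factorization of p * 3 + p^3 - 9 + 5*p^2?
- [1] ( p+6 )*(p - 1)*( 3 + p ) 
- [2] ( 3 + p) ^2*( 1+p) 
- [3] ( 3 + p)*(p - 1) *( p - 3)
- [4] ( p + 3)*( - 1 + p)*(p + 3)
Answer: 4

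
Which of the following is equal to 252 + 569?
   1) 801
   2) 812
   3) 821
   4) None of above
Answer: 3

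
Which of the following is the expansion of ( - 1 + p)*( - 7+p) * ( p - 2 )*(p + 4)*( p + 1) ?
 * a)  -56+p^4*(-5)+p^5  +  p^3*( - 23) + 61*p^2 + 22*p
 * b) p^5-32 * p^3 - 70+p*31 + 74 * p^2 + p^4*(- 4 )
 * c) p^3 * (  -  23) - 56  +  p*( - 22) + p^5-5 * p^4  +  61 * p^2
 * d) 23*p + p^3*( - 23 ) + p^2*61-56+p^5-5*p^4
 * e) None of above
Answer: a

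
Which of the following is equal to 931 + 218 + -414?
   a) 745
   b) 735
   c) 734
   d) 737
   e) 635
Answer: b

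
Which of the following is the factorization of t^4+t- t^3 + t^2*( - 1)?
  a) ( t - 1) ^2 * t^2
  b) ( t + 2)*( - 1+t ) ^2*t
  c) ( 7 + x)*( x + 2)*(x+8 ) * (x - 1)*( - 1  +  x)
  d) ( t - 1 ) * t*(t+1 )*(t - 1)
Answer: d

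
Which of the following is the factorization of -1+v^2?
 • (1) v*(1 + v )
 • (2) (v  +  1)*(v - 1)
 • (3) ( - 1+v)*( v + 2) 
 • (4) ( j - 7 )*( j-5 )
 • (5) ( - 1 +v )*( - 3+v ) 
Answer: 2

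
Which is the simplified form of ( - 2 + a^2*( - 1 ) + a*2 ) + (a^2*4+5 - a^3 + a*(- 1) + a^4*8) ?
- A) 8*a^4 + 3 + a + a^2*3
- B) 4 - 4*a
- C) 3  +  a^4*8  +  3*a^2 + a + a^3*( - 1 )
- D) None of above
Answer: C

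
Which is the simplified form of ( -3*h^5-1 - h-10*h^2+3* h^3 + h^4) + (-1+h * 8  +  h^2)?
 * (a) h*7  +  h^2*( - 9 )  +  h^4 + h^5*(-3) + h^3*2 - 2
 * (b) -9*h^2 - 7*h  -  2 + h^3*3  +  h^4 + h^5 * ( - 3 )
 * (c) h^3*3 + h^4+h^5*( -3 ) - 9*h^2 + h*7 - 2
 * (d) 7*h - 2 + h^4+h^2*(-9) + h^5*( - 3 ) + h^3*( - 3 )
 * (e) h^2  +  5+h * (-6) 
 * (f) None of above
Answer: c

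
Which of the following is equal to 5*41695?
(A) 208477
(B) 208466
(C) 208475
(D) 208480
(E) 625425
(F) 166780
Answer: C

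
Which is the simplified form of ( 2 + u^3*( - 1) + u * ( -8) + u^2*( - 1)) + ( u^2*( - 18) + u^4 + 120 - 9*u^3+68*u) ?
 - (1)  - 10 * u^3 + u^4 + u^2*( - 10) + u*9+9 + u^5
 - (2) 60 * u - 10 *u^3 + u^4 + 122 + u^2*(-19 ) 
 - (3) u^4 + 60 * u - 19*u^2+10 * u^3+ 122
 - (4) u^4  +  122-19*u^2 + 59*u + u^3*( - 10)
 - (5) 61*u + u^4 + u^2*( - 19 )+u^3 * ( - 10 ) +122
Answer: 2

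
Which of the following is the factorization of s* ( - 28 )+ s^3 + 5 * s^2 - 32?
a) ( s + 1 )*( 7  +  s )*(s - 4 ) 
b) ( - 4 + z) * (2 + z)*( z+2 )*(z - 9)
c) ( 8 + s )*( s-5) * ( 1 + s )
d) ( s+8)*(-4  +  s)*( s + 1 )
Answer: d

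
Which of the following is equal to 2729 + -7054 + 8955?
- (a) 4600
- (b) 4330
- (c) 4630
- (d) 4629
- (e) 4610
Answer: c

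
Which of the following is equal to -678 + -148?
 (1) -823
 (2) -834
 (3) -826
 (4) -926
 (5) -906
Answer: 3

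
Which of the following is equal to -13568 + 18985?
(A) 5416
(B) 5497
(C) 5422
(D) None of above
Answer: D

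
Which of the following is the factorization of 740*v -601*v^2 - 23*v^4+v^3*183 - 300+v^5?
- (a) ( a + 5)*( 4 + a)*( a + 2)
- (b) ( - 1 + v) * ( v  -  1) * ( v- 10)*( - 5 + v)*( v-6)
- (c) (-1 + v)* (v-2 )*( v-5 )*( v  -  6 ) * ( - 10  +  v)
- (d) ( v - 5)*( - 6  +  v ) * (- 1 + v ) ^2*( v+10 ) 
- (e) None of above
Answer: b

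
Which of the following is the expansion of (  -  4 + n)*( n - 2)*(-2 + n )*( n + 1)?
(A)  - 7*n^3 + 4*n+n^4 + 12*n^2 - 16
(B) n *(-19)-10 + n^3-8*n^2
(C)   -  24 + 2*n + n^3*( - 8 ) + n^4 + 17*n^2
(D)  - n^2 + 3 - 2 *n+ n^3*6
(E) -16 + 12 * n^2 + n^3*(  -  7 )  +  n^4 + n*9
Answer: A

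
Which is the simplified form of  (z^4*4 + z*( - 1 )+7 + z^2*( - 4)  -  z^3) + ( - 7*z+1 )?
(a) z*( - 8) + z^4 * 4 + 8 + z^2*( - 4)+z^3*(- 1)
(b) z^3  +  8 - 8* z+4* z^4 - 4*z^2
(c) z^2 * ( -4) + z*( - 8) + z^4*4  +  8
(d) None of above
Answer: a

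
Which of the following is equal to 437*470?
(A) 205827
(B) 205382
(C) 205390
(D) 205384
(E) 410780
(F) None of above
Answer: C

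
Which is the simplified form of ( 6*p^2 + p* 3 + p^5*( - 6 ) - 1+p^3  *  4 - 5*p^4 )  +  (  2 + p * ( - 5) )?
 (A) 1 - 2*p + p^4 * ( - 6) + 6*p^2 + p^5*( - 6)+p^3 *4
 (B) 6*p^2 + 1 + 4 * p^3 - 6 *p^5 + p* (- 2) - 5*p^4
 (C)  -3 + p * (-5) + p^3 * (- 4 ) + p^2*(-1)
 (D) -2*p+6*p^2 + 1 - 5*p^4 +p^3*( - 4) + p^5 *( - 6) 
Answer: B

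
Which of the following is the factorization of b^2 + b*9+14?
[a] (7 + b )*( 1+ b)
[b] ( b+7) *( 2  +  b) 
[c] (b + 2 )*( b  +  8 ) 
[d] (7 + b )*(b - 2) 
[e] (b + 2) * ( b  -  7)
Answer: b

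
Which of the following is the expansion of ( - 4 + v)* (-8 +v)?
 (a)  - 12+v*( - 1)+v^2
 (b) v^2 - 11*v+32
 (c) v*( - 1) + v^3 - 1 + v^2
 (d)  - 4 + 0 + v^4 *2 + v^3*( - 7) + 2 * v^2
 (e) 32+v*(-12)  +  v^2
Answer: e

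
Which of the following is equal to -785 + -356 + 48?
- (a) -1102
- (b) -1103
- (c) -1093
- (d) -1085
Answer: c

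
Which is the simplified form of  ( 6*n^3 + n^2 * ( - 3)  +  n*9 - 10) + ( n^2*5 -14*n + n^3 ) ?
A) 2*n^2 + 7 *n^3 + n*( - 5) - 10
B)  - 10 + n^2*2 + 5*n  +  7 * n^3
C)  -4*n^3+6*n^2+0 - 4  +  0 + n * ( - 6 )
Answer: A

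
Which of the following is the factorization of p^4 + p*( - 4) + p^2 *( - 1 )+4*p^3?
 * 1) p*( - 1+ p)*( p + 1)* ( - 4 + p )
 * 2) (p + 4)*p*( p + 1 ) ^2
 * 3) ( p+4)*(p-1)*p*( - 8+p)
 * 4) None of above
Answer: 4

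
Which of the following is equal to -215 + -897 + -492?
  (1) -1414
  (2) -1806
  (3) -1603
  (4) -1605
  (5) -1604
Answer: 5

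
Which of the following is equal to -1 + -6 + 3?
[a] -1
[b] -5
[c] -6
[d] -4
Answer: d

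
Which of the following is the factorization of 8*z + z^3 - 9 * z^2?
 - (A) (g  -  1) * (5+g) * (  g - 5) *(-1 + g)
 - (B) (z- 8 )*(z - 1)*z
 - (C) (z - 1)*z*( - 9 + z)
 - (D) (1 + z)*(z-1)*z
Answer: B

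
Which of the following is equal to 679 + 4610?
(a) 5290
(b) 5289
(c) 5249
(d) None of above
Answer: b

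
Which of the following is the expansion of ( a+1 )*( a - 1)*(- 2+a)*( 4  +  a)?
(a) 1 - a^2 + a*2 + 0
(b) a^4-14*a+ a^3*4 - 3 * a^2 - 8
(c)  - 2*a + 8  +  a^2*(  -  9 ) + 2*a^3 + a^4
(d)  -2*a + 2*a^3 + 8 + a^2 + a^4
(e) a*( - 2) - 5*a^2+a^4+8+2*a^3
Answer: c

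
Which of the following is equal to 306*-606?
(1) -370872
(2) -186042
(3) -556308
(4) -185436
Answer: 4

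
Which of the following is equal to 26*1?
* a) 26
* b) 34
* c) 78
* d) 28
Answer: a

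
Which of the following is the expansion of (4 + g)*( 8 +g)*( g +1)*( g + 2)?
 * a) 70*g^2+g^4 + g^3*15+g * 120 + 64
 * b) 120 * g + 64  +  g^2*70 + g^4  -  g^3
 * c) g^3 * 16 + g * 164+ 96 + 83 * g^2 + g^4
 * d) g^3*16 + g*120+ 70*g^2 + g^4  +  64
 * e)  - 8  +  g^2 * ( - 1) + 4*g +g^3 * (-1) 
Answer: a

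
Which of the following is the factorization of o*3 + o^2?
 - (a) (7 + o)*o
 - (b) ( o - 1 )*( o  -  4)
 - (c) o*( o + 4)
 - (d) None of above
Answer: d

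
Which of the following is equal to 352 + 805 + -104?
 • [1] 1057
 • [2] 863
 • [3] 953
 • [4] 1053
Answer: 4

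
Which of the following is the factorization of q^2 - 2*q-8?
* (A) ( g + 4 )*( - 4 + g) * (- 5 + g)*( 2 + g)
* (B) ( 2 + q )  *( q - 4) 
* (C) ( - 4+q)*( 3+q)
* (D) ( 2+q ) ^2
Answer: B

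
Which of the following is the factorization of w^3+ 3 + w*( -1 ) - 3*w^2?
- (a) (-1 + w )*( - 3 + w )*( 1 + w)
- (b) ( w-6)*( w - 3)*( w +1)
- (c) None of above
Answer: a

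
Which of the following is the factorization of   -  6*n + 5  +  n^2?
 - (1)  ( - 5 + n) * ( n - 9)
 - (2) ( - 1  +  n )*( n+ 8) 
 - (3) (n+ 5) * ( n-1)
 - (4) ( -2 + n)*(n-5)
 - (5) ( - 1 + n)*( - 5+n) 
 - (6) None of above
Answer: 5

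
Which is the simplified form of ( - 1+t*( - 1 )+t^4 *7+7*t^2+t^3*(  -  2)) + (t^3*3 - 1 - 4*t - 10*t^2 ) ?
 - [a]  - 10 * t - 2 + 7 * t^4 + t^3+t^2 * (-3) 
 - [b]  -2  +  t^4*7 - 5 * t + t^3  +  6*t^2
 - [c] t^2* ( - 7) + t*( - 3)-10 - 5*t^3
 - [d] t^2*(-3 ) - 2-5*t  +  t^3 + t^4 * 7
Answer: d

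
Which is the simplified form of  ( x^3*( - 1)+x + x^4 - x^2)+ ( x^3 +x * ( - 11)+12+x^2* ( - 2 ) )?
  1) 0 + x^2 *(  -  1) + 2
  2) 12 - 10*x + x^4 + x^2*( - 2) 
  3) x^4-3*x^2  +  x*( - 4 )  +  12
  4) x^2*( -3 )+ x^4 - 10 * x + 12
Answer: 4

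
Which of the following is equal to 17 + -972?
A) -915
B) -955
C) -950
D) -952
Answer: B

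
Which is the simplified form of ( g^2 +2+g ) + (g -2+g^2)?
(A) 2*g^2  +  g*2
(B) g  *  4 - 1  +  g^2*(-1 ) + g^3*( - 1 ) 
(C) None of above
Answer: A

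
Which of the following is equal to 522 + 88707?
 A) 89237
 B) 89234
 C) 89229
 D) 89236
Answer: C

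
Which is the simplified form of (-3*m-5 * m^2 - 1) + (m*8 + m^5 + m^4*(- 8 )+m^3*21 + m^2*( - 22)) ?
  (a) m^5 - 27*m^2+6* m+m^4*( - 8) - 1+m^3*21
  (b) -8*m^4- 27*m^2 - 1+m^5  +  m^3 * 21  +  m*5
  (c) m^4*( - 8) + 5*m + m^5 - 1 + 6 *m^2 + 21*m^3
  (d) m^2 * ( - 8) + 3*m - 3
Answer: b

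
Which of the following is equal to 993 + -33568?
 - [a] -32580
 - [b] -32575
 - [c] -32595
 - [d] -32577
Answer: b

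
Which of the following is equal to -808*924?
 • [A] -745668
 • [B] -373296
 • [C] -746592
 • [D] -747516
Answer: C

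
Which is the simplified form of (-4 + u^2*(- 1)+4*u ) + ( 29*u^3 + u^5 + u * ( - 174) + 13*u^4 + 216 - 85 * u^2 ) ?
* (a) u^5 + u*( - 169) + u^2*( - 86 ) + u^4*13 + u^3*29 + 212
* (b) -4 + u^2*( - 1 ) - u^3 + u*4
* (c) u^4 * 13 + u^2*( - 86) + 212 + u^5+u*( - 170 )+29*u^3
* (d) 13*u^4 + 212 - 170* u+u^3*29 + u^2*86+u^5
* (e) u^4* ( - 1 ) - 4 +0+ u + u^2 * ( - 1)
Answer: c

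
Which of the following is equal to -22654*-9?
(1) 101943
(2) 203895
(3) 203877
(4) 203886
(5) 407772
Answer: 4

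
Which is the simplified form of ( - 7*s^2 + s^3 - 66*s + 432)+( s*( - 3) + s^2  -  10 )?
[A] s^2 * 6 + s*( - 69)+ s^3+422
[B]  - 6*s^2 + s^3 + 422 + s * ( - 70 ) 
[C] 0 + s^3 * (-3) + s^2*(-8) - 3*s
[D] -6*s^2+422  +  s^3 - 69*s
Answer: D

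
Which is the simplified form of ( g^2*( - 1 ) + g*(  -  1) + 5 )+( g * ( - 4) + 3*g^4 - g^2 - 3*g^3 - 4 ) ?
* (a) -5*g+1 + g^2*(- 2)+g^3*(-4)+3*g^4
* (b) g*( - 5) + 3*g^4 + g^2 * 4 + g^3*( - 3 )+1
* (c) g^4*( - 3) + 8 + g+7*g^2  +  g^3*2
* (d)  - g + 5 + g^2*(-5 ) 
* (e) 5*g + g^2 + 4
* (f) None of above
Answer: f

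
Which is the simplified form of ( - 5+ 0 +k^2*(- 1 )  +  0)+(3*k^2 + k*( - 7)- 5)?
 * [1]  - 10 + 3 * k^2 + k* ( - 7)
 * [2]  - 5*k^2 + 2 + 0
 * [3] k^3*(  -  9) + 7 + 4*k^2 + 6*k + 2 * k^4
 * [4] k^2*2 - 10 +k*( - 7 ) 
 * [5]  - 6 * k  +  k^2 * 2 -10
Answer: 4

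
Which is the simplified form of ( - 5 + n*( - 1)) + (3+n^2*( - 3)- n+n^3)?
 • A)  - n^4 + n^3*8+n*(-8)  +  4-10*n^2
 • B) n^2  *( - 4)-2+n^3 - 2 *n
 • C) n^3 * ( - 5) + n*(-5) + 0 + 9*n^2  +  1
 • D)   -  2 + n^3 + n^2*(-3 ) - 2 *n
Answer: D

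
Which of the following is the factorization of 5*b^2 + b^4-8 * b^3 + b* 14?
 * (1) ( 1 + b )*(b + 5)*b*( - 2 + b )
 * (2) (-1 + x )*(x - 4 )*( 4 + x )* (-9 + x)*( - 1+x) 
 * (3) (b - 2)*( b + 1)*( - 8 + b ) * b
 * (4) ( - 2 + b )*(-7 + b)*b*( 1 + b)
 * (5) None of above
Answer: 4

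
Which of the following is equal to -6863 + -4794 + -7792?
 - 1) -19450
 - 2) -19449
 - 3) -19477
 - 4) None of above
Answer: 2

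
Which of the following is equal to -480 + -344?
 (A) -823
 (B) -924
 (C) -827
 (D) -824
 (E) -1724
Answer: D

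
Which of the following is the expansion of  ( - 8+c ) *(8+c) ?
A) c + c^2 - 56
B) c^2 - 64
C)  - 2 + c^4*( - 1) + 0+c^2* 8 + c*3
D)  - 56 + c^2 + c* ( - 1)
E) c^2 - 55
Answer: B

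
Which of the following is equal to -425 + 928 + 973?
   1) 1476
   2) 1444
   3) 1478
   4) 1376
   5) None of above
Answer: 1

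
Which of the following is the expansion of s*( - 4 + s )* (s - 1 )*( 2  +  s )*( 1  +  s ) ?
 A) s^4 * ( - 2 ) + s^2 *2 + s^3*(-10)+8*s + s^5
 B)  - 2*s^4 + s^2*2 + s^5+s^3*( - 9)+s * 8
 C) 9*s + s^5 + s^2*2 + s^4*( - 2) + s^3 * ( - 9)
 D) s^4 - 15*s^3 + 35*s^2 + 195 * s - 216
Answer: B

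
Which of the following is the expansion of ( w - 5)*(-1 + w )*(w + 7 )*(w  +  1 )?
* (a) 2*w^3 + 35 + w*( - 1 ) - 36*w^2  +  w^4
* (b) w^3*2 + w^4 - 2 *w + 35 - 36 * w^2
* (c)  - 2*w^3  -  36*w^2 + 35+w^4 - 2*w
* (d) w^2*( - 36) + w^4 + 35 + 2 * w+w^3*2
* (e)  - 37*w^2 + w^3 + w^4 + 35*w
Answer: b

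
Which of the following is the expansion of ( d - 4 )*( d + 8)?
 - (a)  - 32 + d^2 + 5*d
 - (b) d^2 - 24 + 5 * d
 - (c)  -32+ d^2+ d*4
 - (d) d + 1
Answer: c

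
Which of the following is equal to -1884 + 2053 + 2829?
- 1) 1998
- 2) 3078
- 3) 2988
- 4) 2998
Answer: 4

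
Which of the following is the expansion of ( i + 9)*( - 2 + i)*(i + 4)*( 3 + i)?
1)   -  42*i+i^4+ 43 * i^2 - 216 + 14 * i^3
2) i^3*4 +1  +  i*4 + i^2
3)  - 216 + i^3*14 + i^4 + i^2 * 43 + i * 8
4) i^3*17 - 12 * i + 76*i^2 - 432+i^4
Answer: 1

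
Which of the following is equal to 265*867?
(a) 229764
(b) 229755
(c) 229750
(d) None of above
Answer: b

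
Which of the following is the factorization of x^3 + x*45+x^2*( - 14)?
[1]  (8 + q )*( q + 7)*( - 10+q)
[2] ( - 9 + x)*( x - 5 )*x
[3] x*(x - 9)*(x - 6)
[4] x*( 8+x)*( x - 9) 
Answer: 2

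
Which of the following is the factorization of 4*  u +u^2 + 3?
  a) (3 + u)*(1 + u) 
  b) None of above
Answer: a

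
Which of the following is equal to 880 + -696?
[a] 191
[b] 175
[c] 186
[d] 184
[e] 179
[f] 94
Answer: d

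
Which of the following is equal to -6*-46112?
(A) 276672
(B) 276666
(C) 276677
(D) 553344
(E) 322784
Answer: A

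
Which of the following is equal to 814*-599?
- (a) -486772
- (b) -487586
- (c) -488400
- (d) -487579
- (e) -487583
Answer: b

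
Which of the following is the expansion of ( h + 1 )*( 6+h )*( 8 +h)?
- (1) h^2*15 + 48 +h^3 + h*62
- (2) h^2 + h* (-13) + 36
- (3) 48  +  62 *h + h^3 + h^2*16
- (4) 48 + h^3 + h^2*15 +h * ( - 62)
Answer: 1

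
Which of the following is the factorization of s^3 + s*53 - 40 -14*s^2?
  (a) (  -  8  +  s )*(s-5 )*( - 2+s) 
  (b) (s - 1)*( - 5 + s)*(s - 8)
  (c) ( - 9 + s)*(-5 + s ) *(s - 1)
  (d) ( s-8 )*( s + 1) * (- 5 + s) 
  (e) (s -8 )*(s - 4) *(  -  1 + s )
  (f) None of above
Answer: b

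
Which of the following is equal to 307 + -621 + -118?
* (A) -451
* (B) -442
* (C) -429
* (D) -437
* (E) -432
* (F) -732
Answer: E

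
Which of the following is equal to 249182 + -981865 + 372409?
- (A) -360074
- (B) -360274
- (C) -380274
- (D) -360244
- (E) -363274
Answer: B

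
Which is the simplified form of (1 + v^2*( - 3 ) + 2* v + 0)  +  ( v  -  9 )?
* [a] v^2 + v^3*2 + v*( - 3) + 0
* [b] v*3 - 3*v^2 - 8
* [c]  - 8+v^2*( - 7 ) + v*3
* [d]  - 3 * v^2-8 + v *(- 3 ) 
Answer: b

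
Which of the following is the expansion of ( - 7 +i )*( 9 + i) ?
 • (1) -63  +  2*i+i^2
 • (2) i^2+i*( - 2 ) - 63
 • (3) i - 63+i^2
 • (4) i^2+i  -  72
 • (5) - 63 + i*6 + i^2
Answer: 1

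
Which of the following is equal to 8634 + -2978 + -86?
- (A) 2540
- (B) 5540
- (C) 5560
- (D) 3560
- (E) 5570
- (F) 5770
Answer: E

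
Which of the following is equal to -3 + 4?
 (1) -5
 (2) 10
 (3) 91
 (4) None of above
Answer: 4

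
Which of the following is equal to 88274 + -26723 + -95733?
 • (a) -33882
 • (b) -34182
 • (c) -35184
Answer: b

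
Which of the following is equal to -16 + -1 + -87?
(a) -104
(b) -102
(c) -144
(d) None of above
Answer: a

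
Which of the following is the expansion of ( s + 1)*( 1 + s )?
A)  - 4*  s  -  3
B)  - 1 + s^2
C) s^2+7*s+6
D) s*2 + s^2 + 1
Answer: D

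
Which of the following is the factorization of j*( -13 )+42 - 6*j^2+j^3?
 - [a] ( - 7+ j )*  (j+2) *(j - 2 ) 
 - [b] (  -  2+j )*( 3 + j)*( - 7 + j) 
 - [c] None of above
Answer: b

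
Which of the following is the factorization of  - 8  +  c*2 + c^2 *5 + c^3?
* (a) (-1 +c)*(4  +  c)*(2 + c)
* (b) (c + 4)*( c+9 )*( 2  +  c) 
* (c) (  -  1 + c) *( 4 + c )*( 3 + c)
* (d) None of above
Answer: a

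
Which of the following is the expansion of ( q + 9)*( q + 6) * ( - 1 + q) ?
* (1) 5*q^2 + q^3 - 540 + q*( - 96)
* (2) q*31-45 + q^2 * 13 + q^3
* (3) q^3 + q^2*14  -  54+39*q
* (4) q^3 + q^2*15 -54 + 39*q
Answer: 3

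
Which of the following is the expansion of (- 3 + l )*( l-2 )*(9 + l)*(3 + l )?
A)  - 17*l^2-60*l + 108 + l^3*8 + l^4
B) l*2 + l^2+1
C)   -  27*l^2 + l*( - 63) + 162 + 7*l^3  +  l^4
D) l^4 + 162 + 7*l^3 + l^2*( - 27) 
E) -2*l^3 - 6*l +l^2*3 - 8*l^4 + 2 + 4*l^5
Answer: C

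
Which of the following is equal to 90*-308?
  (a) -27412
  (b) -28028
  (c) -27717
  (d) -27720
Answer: d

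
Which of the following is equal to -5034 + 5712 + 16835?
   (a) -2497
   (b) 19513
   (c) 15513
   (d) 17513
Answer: d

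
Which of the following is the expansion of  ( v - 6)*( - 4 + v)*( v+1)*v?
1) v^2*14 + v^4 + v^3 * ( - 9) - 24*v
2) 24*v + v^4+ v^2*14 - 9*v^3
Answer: 2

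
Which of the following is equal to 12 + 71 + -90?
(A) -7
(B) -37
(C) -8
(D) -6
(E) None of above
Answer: A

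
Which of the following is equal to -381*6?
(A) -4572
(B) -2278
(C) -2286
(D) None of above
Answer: C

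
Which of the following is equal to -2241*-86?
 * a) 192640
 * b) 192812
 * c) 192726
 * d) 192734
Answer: c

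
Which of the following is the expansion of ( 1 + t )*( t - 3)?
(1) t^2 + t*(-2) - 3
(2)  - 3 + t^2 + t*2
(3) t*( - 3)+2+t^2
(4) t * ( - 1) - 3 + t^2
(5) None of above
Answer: 1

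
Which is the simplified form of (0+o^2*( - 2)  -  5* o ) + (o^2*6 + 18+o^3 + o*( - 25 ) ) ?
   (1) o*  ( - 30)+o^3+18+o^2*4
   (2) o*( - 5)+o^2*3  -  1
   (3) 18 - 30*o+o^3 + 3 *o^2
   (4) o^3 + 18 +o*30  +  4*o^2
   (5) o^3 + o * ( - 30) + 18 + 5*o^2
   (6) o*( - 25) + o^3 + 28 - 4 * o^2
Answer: 1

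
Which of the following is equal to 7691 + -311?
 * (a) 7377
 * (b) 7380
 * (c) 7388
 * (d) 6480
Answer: b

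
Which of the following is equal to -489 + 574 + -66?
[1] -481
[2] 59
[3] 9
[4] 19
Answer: 4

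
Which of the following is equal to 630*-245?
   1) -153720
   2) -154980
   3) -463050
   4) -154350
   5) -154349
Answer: 4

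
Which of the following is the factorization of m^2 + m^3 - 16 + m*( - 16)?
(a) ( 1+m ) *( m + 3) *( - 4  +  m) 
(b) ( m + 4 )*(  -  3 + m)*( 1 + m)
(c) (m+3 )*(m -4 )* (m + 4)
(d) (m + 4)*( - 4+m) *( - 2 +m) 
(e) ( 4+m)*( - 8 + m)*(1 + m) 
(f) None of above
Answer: f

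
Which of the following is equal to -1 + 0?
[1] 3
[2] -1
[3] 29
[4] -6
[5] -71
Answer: 2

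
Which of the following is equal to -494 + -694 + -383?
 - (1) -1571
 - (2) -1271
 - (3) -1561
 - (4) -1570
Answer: 1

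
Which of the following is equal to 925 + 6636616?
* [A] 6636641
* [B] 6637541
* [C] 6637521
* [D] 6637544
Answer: B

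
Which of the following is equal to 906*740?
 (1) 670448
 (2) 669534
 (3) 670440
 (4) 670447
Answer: 3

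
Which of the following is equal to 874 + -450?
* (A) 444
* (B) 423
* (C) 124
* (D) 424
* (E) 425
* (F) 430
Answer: D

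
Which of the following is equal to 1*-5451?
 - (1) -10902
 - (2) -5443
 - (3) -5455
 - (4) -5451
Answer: 4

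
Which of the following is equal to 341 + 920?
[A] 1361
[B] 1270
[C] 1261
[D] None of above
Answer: C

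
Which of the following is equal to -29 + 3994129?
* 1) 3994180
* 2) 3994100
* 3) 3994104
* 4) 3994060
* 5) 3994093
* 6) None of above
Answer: 2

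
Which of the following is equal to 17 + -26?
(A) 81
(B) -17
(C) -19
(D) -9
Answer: D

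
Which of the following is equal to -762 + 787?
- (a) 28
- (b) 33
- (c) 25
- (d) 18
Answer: c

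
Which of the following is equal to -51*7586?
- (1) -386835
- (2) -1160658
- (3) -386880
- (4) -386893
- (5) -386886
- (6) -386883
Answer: 5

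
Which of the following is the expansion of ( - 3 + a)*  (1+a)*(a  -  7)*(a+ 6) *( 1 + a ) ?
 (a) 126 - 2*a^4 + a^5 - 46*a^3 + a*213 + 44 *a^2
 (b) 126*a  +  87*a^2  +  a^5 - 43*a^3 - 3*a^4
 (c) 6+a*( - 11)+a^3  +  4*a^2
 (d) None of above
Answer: a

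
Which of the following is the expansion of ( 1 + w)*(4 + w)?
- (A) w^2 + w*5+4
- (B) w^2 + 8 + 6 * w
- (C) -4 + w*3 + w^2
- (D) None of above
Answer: A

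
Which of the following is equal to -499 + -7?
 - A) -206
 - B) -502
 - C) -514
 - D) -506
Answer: D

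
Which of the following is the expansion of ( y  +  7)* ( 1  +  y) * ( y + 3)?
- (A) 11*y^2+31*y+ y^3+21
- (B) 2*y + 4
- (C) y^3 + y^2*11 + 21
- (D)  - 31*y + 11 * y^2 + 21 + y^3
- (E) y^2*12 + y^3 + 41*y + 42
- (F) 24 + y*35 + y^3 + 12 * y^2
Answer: A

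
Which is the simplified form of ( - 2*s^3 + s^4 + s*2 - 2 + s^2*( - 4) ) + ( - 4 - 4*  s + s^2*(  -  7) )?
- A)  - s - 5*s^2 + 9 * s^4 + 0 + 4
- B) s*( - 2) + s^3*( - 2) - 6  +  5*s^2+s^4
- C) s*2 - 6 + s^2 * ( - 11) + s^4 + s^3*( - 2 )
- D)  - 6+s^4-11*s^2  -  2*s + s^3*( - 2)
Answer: D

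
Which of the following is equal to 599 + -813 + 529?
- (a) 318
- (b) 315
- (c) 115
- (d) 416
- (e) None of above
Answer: b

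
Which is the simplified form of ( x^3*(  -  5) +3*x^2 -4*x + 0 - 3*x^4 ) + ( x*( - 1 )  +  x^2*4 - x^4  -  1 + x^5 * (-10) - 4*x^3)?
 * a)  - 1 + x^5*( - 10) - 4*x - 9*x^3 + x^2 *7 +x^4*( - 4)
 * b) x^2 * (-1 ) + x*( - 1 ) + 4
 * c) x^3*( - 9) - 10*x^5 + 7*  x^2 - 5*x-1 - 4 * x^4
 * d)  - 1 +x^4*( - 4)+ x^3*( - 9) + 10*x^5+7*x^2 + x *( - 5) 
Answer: c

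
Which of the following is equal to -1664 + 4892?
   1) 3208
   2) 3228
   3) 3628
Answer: 2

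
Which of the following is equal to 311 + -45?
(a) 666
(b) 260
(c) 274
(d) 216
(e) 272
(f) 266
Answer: f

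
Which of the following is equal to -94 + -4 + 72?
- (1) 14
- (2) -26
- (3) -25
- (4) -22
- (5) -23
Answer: 2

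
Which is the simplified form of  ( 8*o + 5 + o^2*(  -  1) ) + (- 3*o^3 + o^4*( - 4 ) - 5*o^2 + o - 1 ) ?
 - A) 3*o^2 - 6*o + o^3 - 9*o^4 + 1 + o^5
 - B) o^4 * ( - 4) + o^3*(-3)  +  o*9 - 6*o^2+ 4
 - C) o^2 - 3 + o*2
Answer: B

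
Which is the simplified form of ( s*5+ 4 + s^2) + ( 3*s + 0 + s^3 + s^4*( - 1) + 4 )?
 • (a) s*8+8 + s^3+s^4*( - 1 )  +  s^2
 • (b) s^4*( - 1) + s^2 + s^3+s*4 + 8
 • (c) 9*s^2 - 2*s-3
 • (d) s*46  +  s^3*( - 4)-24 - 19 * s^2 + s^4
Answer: a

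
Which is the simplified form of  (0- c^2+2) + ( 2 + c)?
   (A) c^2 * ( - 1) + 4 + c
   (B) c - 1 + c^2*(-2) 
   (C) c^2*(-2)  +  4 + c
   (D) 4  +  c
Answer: A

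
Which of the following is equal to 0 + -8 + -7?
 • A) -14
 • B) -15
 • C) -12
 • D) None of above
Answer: B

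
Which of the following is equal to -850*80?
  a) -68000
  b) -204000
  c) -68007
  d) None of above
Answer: a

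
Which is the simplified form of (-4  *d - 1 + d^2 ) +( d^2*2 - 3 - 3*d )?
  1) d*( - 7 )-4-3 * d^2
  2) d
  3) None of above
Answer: 3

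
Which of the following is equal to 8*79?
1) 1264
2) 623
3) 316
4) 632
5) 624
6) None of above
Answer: 4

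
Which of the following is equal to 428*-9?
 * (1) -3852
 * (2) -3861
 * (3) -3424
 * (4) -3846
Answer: 1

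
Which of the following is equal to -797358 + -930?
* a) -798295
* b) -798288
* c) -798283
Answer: b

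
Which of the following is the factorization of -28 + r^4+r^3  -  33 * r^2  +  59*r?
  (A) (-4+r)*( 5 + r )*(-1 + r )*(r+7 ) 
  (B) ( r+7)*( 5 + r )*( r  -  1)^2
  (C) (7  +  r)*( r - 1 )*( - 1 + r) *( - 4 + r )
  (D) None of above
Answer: C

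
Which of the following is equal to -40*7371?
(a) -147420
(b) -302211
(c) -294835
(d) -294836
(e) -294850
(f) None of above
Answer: f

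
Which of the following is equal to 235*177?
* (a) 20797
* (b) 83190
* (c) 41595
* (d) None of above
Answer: c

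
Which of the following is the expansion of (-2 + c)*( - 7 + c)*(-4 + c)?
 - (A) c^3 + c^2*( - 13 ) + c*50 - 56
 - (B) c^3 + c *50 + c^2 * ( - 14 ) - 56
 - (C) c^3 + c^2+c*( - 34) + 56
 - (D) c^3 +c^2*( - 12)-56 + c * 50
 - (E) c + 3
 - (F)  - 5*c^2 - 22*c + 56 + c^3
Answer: A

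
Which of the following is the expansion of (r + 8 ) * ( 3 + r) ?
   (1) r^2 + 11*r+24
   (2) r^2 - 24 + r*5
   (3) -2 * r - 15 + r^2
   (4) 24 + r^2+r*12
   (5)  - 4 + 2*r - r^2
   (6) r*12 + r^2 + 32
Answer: 1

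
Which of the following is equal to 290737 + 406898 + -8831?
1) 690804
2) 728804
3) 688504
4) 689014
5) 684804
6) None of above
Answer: 6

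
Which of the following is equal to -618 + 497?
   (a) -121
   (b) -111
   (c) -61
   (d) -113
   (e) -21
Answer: a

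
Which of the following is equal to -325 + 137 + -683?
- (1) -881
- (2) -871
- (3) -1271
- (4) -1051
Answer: 2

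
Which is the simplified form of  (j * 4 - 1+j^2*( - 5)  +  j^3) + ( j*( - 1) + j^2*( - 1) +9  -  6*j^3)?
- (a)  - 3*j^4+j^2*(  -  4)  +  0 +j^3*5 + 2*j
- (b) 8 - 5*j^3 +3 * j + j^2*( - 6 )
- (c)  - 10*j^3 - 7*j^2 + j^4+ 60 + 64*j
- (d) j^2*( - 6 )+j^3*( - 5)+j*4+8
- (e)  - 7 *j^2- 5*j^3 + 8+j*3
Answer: b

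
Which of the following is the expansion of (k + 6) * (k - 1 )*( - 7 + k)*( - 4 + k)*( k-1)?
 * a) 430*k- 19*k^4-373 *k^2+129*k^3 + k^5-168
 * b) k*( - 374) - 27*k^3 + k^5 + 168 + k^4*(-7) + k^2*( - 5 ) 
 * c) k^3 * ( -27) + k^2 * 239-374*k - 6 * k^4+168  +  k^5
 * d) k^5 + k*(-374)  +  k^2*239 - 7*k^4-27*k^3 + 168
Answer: d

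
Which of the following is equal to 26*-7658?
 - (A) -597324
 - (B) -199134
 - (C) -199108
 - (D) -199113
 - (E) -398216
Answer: C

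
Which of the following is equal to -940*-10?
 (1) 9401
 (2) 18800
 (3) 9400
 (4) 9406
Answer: 3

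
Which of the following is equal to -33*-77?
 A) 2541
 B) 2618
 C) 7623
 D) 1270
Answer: A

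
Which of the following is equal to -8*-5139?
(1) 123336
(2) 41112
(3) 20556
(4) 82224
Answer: 2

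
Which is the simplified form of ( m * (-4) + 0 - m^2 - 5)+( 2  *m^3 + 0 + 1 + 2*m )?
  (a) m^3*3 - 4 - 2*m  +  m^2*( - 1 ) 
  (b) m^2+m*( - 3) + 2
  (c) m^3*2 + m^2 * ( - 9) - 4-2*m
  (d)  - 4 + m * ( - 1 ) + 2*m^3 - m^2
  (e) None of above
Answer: e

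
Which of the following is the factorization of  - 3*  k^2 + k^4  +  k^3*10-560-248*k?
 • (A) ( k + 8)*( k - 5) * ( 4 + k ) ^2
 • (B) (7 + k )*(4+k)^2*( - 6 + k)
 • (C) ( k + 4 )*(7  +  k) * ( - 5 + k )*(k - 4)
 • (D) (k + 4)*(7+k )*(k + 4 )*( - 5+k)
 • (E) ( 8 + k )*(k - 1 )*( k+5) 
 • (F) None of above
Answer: D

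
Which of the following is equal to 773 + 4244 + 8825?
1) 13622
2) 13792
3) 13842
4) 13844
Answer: 3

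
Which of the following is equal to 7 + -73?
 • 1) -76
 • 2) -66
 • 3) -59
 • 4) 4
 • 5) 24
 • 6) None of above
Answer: 2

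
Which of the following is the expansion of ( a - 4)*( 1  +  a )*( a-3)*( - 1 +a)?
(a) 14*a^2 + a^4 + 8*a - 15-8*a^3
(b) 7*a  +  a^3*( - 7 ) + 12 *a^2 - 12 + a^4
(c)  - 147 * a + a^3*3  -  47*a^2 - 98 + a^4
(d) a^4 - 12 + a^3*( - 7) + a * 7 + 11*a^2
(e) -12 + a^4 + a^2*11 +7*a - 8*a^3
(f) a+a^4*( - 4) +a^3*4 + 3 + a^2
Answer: d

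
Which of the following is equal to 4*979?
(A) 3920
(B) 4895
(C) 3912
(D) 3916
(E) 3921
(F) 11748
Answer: D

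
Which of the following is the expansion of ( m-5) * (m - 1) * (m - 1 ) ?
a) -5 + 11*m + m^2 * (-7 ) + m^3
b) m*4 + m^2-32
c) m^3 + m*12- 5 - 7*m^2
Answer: a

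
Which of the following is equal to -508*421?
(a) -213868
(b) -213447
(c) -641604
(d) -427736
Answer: a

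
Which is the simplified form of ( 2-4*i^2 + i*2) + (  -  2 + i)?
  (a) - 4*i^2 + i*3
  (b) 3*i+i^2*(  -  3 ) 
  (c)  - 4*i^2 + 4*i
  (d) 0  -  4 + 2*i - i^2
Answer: a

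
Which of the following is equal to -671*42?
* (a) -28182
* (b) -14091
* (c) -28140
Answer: a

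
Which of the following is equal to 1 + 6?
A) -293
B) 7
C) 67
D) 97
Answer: B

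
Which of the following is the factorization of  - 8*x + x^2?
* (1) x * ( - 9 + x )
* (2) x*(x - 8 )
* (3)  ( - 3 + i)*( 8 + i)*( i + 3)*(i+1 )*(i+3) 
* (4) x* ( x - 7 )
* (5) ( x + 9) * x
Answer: 2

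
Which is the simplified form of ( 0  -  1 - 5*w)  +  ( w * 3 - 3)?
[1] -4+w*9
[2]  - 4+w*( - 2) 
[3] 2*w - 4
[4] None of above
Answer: 2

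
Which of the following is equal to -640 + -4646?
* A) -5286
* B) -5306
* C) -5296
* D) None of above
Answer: A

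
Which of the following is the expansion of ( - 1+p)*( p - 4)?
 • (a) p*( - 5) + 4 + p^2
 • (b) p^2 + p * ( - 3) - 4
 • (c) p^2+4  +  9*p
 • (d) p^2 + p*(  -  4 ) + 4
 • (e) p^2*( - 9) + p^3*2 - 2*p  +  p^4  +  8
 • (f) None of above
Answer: a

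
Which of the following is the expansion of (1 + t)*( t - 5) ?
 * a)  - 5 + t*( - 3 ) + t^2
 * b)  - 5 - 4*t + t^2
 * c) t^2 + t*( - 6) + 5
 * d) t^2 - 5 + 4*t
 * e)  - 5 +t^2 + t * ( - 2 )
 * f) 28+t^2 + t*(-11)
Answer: b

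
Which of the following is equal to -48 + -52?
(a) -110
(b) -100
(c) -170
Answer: b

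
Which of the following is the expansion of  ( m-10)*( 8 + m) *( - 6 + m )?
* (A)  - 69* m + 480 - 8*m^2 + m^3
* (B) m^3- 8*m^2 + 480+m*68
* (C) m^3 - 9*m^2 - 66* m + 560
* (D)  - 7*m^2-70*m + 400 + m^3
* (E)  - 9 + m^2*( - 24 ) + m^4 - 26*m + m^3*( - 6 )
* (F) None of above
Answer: F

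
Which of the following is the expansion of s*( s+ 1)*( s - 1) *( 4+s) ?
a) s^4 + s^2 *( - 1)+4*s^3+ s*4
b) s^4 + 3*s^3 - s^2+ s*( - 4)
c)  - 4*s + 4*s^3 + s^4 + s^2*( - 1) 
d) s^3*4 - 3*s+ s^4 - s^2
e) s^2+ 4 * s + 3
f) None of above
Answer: c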